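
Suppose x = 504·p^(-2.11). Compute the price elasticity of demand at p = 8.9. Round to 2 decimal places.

For a Cobb–Douglas (constant-elasticity) form x = A·p^α·…, the elasticity with respect to p equals the exponent α at every point.
Here the exponent on p is -2.11, so the price elasticity of demand is -2.11.

-2.11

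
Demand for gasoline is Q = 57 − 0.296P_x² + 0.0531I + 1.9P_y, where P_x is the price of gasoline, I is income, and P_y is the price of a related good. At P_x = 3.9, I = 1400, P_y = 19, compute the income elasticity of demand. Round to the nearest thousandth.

At the given point, Q = 57 − 0.296(3.9)² + 0.0531(1400) + 1.9(19) = 57 − 4.5022 + 74.34 + 36.1 = 162.9378.
∂Q/∂I = +0.0531, so E_I = 0.0531·(1400/162.9378) ≈ 0.456.
E_I ∈ (0,1): normal good (necessity).

0.456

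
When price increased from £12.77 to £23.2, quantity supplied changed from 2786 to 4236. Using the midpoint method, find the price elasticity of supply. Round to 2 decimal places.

%ΔQ = (4236 − 2786)/[(2786 + 4236)/2] = 1450/3511 ≈ 0.4130.
%Δp = (23.2 − 12.77)/[(12.77 + 23.2)/2] = 10.43/17.985 ≈ 0.5799.
Arc elasticity E = %ΔQ/%Δp ≈ 0.4130/0.5799 ≈ 0.71.
|E| < 1: supply is inelastic over this range.

0.71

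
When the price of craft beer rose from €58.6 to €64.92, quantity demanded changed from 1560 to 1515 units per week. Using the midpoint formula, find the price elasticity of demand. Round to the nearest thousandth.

-0.286

%Δq = (1515 − 1560)/[(1560 + 1515)/2] = -45/1537.5 ≈ -0.0293.
%Δp = (64.92 − 58.6)/[(58.6 + 64.92)/2] = 6.32/61.76 ≈ 0.1023.
Arc elasticity E = %Δq/%Δp ≈ -0.0293/0.1023 ≈ -0.286.
|E| < 1: demand is inelastic over this range.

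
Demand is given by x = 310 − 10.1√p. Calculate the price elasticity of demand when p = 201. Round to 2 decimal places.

-0.43

At p = 201, x = 166.8078.
dx/dp = −10.1/(2√p) = −10.1/(2·14.1774).
Point elasticity E = (dx/dp)·(p/x) = -0.3562 × 201/166.8078 ≈ -0.43.
|E| < 1, so demand is inelastic at this price.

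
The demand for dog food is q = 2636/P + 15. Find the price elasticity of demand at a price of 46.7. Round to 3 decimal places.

-0.790

At P = 46.7, q = 71.4454.
dq/dP = −2636/P² = −1.2087.
Point elasticity E = (dq/dP)·(P/q) = -1.2087 × 46.7/71.4454 ≈ -0.790.
|E| < 1, so demand is inelastic at this price.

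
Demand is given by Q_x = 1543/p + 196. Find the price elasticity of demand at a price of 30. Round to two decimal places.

At p = 30, Q_x = 247.4333.
dQ_x/dp = −1543/p² = −1.7144.
Point elasticity E = (dQ_x/dp)·(p/Q_x) = -1.7144 × 30/247.4333 ≈ -0.21.
|E| < 1, so demand is inelastic at this price.

-0.21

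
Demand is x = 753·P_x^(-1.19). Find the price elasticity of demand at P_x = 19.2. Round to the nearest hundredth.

For a Cobb–Douglas (constant-elasticity) form x = A·P_x^α·…, the elasticity with respect to P_x equals the exponent α at every point.
Here the exponent on P_x is -1.19, so the price elasticity of demand is -1.19.

-1.19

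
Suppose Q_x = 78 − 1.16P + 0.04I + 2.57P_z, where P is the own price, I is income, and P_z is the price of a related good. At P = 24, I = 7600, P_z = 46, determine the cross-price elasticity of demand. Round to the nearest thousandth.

0.250

Substituting, Q_x = 78 − 1.16(24) + 0.04(7600) + 2.57(46) = 78 − 27.84 + 304 + 118.22 = 472.38.
∂Q_x/∂P_z = +2.57, so E_xy = 2.57·(46/472.38) ≈ 0.250.
E_xy > 0: the goods are substitutes.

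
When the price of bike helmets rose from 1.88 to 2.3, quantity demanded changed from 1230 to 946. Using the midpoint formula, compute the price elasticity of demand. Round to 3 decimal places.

%ΔQ = (946 − 1230)/[(1230 + 946)/2] = -284/1088 ≈ -0.2610.
%ΔP = (2.3 − 1.88)/[(1.88 + 2.3)/2] = 0.42/2.09 ≈ 0.2010.
Arc elasticity E = %ΔQ/%ΔP ≈ -0.2610/0.2010 ≈ -1.299.
|E| > 1: demand is elastic over this range.

-1.299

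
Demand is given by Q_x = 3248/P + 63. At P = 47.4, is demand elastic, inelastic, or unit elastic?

inelastic

At P = 47.4, Q_x = 131.5232.
dQ_x/dP = −3248/P² = −1.4456.
Point elasticity E = (dQ_x/dP)·(P/Q_x) = -1.4456 × 47.4/131.5232 ≈ -0.521.
|E| ≈ 0.521 < 1, so demand is inelastic.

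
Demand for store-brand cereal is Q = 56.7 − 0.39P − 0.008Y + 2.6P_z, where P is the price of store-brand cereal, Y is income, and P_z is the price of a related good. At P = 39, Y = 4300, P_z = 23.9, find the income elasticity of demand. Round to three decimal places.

-0.497

At the given point, Q = 56.7 − 0.39(39) − 0.008(4300) + 2.6(23.9) = 56.7 − 15.21 − 34.4 + 62.14 = 69.23.
∂Q/∂Y = −0.008, so E_I = -0.008·(4300/69.23) ≈ -0.497.
E_I < 0: inferior good.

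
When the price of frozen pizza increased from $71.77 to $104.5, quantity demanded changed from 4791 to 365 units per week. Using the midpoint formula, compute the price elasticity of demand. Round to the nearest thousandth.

-4.623

%ΔQ = (365 − 4791)/[(4791 + 365)/2] = -4426/2578 ≈ -1.7168.
%Δp = (104.5 − 71.77)/[(71.77 + 104.5)/2] = 32.73/88.135 ≈ 0.3714.
Arc elasticity E = %ΔQ/%Δp ≈ -1.7168/0.3714 ≈ -4.623.
|E| > 1: demand is elastic over this range.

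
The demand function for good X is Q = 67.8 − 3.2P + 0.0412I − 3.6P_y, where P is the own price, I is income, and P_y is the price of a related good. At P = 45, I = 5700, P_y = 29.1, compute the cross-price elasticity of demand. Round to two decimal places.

Q = 67.8 − 3.2(45) + 0.0412(5700) − 3.6(29.1) = 67.8 − 144 + 234.84 − 104.76 = 53.88.
∂Q/∂P_y = −3.6, so E_xy = -3.6·(29.1/53.88) ≈ -1.94.
E_xy < 0: the goods are complements.

-1.94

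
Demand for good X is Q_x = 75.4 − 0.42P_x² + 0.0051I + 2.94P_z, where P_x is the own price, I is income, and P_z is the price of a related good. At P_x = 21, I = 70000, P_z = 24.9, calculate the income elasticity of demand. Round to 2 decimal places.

Evaluating quantity at (P_x, I, P_z) gives Q_x = 75.4 − 0.42(21)² + 0.0051(70000) + 2.94(24.9) = 75.4 − 185.22 + 357 + 73.206 = 320.386.
∂Q_x/∂I = +0.0051, so E_I = 0.0051·(70000/320.386) ≈ 1.11.
E_I > 1: normal good (luxury).

1.11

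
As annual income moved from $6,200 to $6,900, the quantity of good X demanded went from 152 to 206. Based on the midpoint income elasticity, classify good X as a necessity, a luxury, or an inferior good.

luxury

%ΔQ = (206 − 152)/[(152+206)/2] = 54/179 ≈ 0.3017.
%ΔY = (6,900 − 6,200)/[(6,200+6,900)/2] = 700/6550 ≈ 0.1069.
E_I = %ΔQ/%ΔY ≈ 2.823.
E_I > 1: normal good (luxury).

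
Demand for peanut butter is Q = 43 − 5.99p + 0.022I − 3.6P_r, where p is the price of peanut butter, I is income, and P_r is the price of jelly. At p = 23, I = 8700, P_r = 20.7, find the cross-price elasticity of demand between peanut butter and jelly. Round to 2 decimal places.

At the given point, Q = 43 − 5.99(23) + 0.022(8700) − 3.6(20.7) = 43 − 137.77 + 191.4 − 74.52 = 22.11.
∂Q/∂P_r = −3.6, so E_xy = -3.6·(20.7/22.11) ≈ -3.37.
E_xy < 0: the goods are complements.

-3.37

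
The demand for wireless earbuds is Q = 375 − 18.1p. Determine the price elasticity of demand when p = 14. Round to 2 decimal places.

At p = 14, Q = 121.6.
dQ/dp = −18.1.
Point elasticity E = (dQ/dp)·(p/Q) = -18.1 × 14/121.6 ≈ -2.08.
|E| > 1, so demand is elastic at this price.

-2.08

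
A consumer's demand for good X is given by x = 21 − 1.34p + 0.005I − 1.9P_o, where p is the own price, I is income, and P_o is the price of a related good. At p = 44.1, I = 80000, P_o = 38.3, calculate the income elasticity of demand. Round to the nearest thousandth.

1.383

Substituting, x = 21 − 1.34(44.1) + 0.005(80000) − 1.9(38.3) = 21 − 59.094 + 400 − 72.77 = 289.136.
∂x/∂I = +0.005, so E_I = 0.005·(80000/289.136) ≈ 1.383.
E_I > 1: normal good (luxury).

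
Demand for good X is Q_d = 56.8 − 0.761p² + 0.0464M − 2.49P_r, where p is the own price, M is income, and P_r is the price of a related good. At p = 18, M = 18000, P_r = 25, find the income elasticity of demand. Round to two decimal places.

Substituting, Q_d = 56.8 − 0.761(18)² + 0.0464(18000) − 2.49(25) = 56.8 − 246.564 + 835.2 − 62.25 = 583.186.
∂Q_d/∂M = +0.0464, so E_I = 0.0464·(18000/583.186) ≈ 1.43.
E_I > 1: normal good (luxury).

1.43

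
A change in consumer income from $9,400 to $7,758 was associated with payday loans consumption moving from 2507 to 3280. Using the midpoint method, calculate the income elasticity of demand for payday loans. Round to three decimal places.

%ΔQ = (3280 − 2507)/[(2507+3280)/2] = 773/2893.5 ≈ 0.2672.
%ΔI = (7,758 − 9,400)/[(9,400+7,758)/2] = -1642/8579 ≈ -0.1914.
E_I = %ΔQ/%ΔI ≈ -1.396.
E_I < 0: inferior good.

-1.396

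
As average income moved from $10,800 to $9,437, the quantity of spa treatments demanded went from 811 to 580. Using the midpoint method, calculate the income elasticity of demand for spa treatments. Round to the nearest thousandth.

2.466

%ΔQ = (580 − 811)/[(811+580)/2] = -231/695.5 ≈ -0.3321.
%ΔI = (9,437 − 10,800)/[(10,800+9,437)/2] = -1363/10118.5 ≈ -0.1347.
E_I = %ΔQ/%ΔI ≈ 2.466.
E_I > 1: normal good (luxury).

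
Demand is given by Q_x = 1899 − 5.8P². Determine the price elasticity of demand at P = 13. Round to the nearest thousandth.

At P = 13, Q_x = 918.8.
dQ_x/dP = −2·5.8·P = −150.8.
Point elasticity E = (dQ_x/dP)·(P/Q_x) = -150.8 × 13/918.8 ≈ -2.134.
|E| > 1, so demand is elastic at this price.

-2.134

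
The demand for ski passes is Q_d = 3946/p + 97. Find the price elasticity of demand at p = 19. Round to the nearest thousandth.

At p = 19, Q_d = 304.6842.
dQ_d/dp = −3946/p² = −10.9307.
Point elasticity E = (dQ_d/dp)·(p/Q_d) = -10.9307 × 19/304.6842 ≈ -0.682.
|E| < 1, so demand is inelastic at this price.

-0.682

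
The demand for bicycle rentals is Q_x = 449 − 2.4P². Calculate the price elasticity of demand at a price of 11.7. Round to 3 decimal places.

-5.455

At P = 11.7, Q_x = 120.464.
dQ_x/dP = −2·2.4·P = −56.16.
Point elasticity E = (dQ_x/dP)·(P/Q_x) = -56.16 × 11.7/120.464 ≈ -5.455.
|E| > 1, so demand is elastic at this price.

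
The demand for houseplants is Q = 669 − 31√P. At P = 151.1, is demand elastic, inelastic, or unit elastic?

At P = 151.1, Q = 287.9395.
dQ/dP = −31/(2√P) = −31/(2·12.2923).
Point elasticity E = (dQ/dP)·(P/Q) = -1.261 × 151.1/287.9395 ≈ -0.662.
|E| ≈ 0.662 < 1, so demand is inelastic.

inelastic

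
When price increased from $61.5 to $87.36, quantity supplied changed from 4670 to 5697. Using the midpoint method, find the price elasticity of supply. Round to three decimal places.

0.570

%ΔQ = (5697 − 4670)/[(4670 + 5697)/2] = 1027/5183.5 ≈ 0.1981.
%Δp = (87.36 − 61.5)/[(61.5 + 87.36)/2] = 25.86/74.43 ≈ 0.3474.
Arc elasticity E = %ΔQ/%Δp ≈ 0.1981/0.3474 ≈ 0.570.
|E| < 1: supply is inelastic over this range.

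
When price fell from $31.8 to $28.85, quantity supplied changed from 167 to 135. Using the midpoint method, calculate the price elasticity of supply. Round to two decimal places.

%Δq = (135 − 167)/[(167 + 135)/2] = -32/151 ≈ -0.2119.
%Δp = (28.85 − 31.8)/[(31.8 + 28.85)/2] = -2.95/30.325 ≈ -0.0973.
Arc elasticity E = %Δq/%Δp ≈ -0.2119/-0.0973 ≈ 2.18.
|E| > 1: supply is elastic over this range.

2.18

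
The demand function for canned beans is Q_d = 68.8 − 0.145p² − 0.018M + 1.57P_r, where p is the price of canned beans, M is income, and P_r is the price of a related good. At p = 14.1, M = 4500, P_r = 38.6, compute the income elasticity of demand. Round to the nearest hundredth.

-4.14

Evaluating quantity at (p, M, P_r) gives Q_d = 68.8 − 0.145(14.1)² − 0.018(4500) + 1.57(38.6) = 68.8 − 28.8275 − 81 + 60.602 = 19.5746.
∂Q_d/∂M = −0.018, so E_I = -0.018·(4500/19.5746) ≈ -4.14.
E_I < 0: inferior good.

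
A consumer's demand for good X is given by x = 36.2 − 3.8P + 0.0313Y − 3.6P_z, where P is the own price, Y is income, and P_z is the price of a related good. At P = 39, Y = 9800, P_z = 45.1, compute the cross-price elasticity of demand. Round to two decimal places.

-5.01

At the given point, x = 36.2 − 3.8(39) + 0.0313(9800) − 3.6(45.1) = 36.2 − 148.2 + 306.74 − 162.36 = 32.38.
∂x/∂P_z = −3.6, so E_xy = -3.6·(45.1/32.38) ≈ -5.01.
E_xy < 0: the goods are complements.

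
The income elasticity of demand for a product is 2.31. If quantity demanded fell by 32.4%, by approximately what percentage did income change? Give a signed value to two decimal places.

-14.03

%ΔQ ≈ E × %ΔI ⇒ %ΔI = %ΔQ / E = (-32.4%)/(2.31) ≈ -14.03%.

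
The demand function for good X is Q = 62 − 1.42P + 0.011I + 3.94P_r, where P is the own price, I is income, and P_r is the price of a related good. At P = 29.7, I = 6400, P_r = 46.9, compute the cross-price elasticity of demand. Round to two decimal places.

0.67

First evaluate Q: 62 − 1.42(29.7) + 0.011(6400) + 3.94(46.9) = 62 − 42.174 + 70.4 + 184.786 = 275.012.
∂Q/∂P_r = +3.94, so E_xy = 3.94·(46.9/275.012) ≈ 0.67.
E_xy > 0: the goods are substitutes.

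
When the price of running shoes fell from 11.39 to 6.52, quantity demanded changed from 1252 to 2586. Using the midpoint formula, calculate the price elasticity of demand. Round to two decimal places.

%ΔQ = (2586 − 1252)/[(1252 + 2586)/2] = 1334/1919 ≈ 0.6952.
%ΔP = (6.52 − 11.39)/[(11.39 + 6.52)/2] = -4.87/8.955 ≈ -0.5438.
Arc elasticity E = %ΔQ/%ΔP ≈ 0.6952/-0.5438 ≈ -1.28.
|E| > 1: demand is elastic over this range.

-1.28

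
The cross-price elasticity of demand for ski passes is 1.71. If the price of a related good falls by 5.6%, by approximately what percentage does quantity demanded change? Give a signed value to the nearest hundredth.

%ΔQ ≈ E × %ΔP_y = (1.71) × (-5.6%) ≈ -9.58%.

-9.58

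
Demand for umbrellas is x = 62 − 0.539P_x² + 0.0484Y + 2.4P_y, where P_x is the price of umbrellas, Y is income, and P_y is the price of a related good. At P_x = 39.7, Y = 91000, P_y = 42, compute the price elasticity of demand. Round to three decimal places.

-0.457

First evaluate x: 62 − 0.539(39.7)² + 0.0484(91000) + 2.4(42) = 62 − 849.5125 + 4404.4 + 100.8 = 3717.6875.
∂x/∂P_x = −2·0.539·P_x = -42.7966, so E_p = -42.7966·(39.7/3717.6875) ≈ -0.457.
|E_p| < 1: demand is inelastic.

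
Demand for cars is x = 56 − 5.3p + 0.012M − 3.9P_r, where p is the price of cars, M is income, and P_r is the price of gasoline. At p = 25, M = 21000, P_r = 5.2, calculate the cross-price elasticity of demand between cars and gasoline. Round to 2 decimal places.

-0.13

At the given point, x = 56 − 5.3(25) + 0.012(21000) − 3.9(5.2) = 56 − 132.5 + 252 − 20.28 = 155.22.
∂x/∂P_r = −3.9, so E_xy = -3.9·(5.2/155.22) ≈ -0.13.
E_xy < 0: the goods are complements.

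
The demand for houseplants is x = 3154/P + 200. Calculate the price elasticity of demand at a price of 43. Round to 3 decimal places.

At P = 43, x = 273.3488.
dx/dP = −3154/P² = −1.7058.
Point elasticity E = (dx/dP)·(P/x) = -1.7058 × 43/273.3488 ≈ -0.268.
|E| < 1, so demand is inelastic at this price.

-0.268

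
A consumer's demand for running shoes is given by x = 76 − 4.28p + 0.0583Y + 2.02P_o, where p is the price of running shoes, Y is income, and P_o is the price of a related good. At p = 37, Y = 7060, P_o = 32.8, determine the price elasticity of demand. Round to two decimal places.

Substituting, x = 76 − 4.28(37) + 0.0583(7060) + 2.02(32.8) = 76 − 158.36 + 411.598 + 66.256 = 395.494.
∂x/∂p = −4.28, so E_p = (−4.28)·(37/395.494) ≈ -0.40.
|E_p| < 1: demand is inelastic.

-0.40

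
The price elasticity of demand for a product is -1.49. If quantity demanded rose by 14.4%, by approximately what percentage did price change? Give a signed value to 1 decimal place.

-9.7

%ΔQ ≈ E × %ΔP ⇒ %ΔP = %ΔQ / E = (14.4%)/(-1.49) ≈ -9.7%.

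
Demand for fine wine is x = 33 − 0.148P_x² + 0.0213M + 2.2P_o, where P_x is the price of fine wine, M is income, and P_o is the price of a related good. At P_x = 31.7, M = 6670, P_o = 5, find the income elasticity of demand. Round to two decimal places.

3.80

First evaluate x: 33 − 0.148(31.7)² + 0.0213(6670) + 2.2(5) = 33 − 148.7237 + 142.071 + 11 = 37.3473.
∂x/∂M = +0.0213, so E_I = 0.0213·(6670/37.3473) ≈ 3.80.
E_I > 1: normal good (luxury).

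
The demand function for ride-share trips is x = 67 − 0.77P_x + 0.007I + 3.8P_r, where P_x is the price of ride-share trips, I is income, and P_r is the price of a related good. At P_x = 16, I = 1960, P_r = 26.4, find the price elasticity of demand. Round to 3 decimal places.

-0.073

Substituting, x = 67 − 0.77(16) + 0.007(1960) + 3.8(26.4) = 67 − 12.32 + 13.72 + 100.32 = 168.72.
∂x/∂P_x = −0.77, so E_p = (−0.77)·(16/168.72) ≈ -0.073.
|E_p| < 1: demand is inelastic.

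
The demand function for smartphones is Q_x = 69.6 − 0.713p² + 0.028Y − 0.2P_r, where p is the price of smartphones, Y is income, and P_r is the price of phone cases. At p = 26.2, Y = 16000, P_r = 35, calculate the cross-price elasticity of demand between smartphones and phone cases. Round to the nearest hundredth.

First evaluate Q_x: 69.6 − 0.713(26.2)² + 0.028(16000) − 0.2(35) = 69.6 − 489.4317 + 448 − 7 = 21.1683.
∂Q_x/∂P_r = −0.2, so E_xy = -0.2·(35/21.1683) ≈ -0.33.
E_xy < 0: the goods are complements.

-0.33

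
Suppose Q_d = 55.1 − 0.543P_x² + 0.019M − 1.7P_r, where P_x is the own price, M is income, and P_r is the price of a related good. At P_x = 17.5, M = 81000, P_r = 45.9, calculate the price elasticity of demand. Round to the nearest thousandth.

-0.246

Q_d = 55.1 − 0.543(17.5)² + 0.019(81000) − 1.7(45.9) = 55.1 − 166.2938 + 1539 − 78.03 = 1349.7763.
∂Q_d/∂P_x = −2·0.543·P_x = -19.005, so E_p = -19.005·(17.5/1349.7763) ≈ -0.246.
|E_p| < 1: demand is inelastic.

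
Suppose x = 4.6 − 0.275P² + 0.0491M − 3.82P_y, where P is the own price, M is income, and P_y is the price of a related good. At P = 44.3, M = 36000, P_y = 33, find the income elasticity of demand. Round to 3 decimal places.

First evaluate x: 4.6 − 0.275(44.3)² + 0.0491(36000) − 3.82(33) = 4.6 − 539.6848 + 1767.6 − 126.06 = 1106.4553.
∂x/∂M = +0.0491, so E_I = 0.0491·(36000/1106.4553) ≈ 1.598.
E_I > 1: normal good (luxury).

1.598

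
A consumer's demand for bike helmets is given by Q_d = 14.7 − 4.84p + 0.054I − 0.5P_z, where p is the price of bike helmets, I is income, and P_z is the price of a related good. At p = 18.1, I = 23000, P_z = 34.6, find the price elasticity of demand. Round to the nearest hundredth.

-0.08

At the given point, Q_d = 14.7 − 4.84(18.1) + 0.054(23000) − 0.5(34.6) = 14.7 − 87.604 + 1242 − 17.3 = 1151.796.
∂Q_d/∂p = −4.84, so E_p = (−4.84)·(18.1/1151.796) ≈ -0.08.
|E_p| < 1: demand is inelastic.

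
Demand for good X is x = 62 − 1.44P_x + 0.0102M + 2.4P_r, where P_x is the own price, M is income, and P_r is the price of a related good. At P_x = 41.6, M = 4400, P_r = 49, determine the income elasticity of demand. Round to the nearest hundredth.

0.27

At the given point, x = 62 − 1.44(41.6) + 0.0102(4400) + 2.4(49) = 62 − 59.904 + 44.88 + 117.6 = 164.576.
∂x/∂M = +0.0102, so E_I = 0.0102·(4400/164.576) ≈ 0.27.
E_I ∈ (0,1): normal good (necessity).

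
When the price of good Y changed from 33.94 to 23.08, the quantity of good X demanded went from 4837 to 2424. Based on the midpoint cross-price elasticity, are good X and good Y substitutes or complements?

substitutes

%ΔQ_x = (2424 − 4837)/[(4837+2424)/2] = -2413/3630.5 ≈ -0.6646.
%ΔP_y = (23.08 − 33.94)/[(33.94+23.08)/2] ≈ -0.3809.
E_xy = -0.6646/-0.3809 ≈ 1.745.
E_xy > 0, so the goods are substitutes.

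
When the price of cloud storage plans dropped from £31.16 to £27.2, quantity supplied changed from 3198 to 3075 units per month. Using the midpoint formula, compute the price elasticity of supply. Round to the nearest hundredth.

%ΔQ = (3075 − 3198)/[(3198 + 3075)/2] = -123/3136.5 ≈ -0.0392.
%Δp = (27.2 − 31.16)/[(31.16 + 27.2)/2] = -3.96/29.18 ≈ -0.1357.
Arc elasticity E = %ΔQ/%Δp ≈ -0.0392/-0.1357 ≈ 0.29.
|E| < 1: supply is inelastic over this range.

0.29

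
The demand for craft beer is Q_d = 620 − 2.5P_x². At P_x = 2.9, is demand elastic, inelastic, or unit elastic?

At P_x = 2.9, Q_d = 598.975.
dQ_d/dP_x = −2·2.5·P_x = −14.5.
Point elasticity E = (dQ_d/dP_x)·(P_x/Q_d) = -14.5 × 2.9/598.975 ≈ -0.070.
|E| ≈ 0.070 < 1, so demand is inelastic.

inelastic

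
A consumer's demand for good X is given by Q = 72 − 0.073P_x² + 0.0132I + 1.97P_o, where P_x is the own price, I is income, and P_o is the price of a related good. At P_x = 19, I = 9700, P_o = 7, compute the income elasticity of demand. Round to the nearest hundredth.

0.68

At the given point, Q = 72 − 0.073(19)² + 0.0132(9700) + 1.97(7) = 72 − 26.353 + 128.04 + 13.79 = 187.477.
∂Q/∂I = +0.0132, so E_I = 0.0132·(9700/187.477) ≈ 0.68.
E_I ∈ (0,1): normal good (necessity).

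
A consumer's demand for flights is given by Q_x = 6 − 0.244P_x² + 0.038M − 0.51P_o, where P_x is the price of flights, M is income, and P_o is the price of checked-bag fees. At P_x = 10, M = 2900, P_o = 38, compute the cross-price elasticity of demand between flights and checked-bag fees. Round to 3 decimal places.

At the given point, Q_x = 6 − 0.244(10)² + 0.038(2900) − 0.51(38) = 6 − 24.4 + 110.2 − 19.38 = 72.42.
∂Q_x/∂P_o = −0.51, so E_xy = -0.51·(38/72.42) ≈ -0.268.
E_xy < 0: the goods are complements.

-0.268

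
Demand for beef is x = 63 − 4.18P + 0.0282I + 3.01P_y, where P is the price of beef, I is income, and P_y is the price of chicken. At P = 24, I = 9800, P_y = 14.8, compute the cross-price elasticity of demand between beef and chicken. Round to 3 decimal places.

At the given point, x = 63 − 4.18(24) + 0.0282(9800) + 3.01(14.8) = 63 − 100.32 + 276.36 + 44.548 = 283.588.
∂x/∂P_y = +3.01, so E_xy = 3.01·(14.8/283.588) ≈ 0.157.
E_xy > 0: the goods are substitutes.

0.157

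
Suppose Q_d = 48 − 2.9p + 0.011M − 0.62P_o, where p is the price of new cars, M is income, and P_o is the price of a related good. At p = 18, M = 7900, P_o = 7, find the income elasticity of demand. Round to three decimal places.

1.109

Substituting, Q_d = 48 − 2.9(18) + 0.011(7900) − 0.62(7) = 48 − 52.2 + 86.9 − 4.34 = 78.36.
∂Q_d/∂M = +0.011, so E_I = 0.011·(7900/78.36) ≈ 1.109.
E_I > 1: normal good (luxury).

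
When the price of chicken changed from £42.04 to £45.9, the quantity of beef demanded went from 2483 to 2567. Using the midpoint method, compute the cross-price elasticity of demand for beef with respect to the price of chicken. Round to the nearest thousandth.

%ΔQ_x = (2567 − 2483)/[(2483+2567)/2] = 84/2525 ≈ 0.0333.
%ΔP_y = (45.9 − 42.04)/[(42.04+45.9)/2] ≈ 0.0878.
E_xy = 0.0333/0.0878 ≈ 0.379.
E_xy > 0, so beef and chicken are substitutes.

0.379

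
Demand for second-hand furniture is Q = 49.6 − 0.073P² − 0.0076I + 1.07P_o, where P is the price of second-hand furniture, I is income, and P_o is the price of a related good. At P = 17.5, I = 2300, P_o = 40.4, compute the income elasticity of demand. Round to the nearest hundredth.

-0.33

At the given point, Q = 49.6 − 0.073(17.5)² − 0.0076(2300) + 1.07(40.4) = 49.6 − 22.3563 − 17.48 + 43.228 = 52.9918.
∂Q/∂I = −0.0076, so E_I = -0.0076·(2300/52.9918) ≈ -0.33.
E_I < 0: inferior good.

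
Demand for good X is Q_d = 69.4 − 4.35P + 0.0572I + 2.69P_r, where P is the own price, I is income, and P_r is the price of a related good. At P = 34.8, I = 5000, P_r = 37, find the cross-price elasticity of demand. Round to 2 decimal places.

0.33

Q_d = 69.4 − 4.35(34.8) + 0.0572(5000) + 2.69(37) = 69.4 − 151.38 + 286 + 99.53 = 303.55.
∂Q_d/∂P_r = +2.69, so E_xy = 2.69·(37/303.55) ≈ 0.33.
E_xy > 0: the goods are substitutes.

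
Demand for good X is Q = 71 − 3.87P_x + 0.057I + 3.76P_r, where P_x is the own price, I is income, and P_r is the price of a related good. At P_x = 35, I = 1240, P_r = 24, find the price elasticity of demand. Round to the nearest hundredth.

-1.40

First evaluate Q: 71 − 3.87(35) + 0.057(1240) + 3.76(24) = 71 − 135.45 + 70.68 + 90.24 = 96.47.
∂Q/∂P_x = −3.87, so E_p = (−3.87)·(35/96.47) ≈ -1.40.
|E_p| > 1: demand is elastic.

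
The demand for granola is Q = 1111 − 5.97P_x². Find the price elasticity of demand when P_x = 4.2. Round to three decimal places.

At P_x = 4.2, Q = 1005.6892.
dQ/dP_x = −2·5.97·P_x = −50.148.
Point elasticity E = (dQ/dP_x)·(P_x/Q) = -50.148 × 4.2/1005.6892 ≈ -0.209.
|E| < 1, so demand is inelastic at this price.

-0.209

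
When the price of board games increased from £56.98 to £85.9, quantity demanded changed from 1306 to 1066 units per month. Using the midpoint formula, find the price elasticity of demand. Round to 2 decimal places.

%ΔQ = (1066 − 1306)/[(1306 + 1066)/2] = -240/1186 ≈ -0.2024.
%ΔP = (85.9 − 56.98)/[(56.98 + 85.9)/2] = 28.92/71.44 ≈ 0.4048.
Arc elasticity E = %ΔQ/%ΔP ≈ -0.2024/0.4048 ≈ -0.50.
|E| < 1: demand is inelastic over this range.

-0.50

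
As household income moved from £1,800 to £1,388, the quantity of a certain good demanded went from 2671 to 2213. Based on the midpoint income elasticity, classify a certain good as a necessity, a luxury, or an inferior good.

necessity

%ΔQ = (2213 − 2671)/[(2671+2213)/2] = -458/2442 ≈ -0.1876.
%ΔY = (1,388 − 1,800)/[(1,800+1,388)/2] = -412/1594 ≈ -0.2585.
E_I = %ΔQ/%ΔY ≈ 0.726.
E_I ∈ (0,1): normal good (necessity).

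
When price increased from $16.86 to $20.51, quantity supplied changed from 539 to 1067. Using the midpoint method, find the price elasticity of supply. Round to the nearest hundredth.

3.37

%Δq = (1067 − 539)/[(539 + 1067)/2] = 528/803 ≈ 0.6575.
%Δp = (20.51 − 16.86)/[(16.86 + 20.51)/2] = 3.65/18.685 ≈ 0.1953.
Arc elasticity E = %Δq/%Δp ≈ 0.6575/0.1953 ≈ 3.37.
|E| > 1: supply is elastic over this range.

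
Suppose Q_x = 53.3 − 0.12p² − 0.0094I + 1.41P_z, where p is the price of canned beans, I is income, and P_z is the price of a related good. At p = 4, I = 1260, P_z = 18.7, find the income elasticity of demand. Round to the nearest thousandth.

-0.180

Q_x = 53.3 − 0.12(4)² − 0.0094(1260) + 1.41(18.7) = 53.3 − 1.92 − 11.844 + 26.367 = 65.903.
∂Q_x/∂I = −0.0094, so E_I = -0.0094·(1260/65.903) ≈ -0.180.
E_I < 0: inferior good.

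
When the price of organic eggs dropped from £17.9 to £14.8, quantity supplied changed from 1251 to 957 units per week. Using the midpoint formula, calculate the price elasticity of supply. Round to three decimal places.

1.405

%ΔQ = (957 − 1251)/[(1251 + 957)/2] = -294/1104 ≈ -0.2663.
%ΔP = (14.8 − 17.9)/[(17.9 + 14.8)/2] = -3.1/16.35 ≈ -0.1896.
Arc elasticity E = %ΔQ/%ΔP ≈ -0.2663/-0.1896 ≈ 1.405.
|E| > 1: supply is elastic over this range.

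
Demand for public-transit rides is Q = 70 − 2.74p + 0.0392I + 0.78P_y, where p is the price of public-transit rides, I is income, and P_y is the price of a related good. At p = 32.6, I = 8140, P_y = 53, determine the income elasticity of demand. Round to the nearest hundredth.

Evaluating quantity at (p, I, P_y) gives Q = 70 − 2.74(32.6) + 0.0392(8140) + 0.78(53) = 70 − 89.324 + 319.088 + 41.34 = 341.104.
∂Q/∂I = +0.0392, so E_I = 0.0392·(8140/341.104) ≈ 0.94.
E_I ∈ (0,1): normal good (necessity).

0.94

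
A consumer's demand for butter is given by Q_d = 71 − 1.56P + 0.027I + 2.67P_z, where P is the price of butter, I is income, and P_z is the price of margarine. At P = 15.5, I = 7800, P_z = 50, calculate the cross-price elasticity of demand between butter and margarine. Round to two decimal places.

0.34

At the given point, Q_d = 71 − 1.56(15.5) + 0.027(7800) + 2.67(50) = 71 − 24.18 + 210.6 + 133.5 = 390.92.
∂Q_d/∂P_z = +2.67, so E_xy = 2.67·(50/390.92) ≈ 0.34.
E_xy > 0: the goods are substitutes.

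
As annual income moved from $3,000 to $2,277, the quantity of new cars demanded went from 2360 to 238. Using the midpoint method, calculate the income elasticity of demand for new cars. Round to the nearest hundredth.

5.96

%ΔQ = (238 − 2360)/[(2360+238)/2] = -2122/1299 ≈ -1.6336.
%ΔY = (2,277 − 3,000)/[(3,000+2,277)/2] = -723/2638.5 ≈ -0.2740.
E_I = %ΔQ/%ΔY ≈ 5.96.
E_I > 1: normal good (luxury).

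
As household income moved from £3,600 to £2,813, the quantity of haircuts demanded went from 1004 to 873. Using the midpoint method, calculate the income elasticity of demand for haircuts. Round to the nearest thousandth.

0.569

%ΔQ = (873 − 1004)/[(1004+873)/2] = -131/938.5 ≈ -0.1396.
%ΔI = (2,813 − 3,600)/[(3,600+2,813)/2] = -787/3206.5 ≈ -0.2454.
E_I = %ΔQ/%ΔI ≈ 0.569.
E_I ∈ (0,1): normal good (necessity).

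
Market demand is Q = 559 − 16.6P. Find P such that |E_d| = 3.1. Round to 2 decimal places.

25.46

Set −bP/(a − bP) = −3.1 ⇒ bP = 3.1(a − bP) ⇒ bP(1+3.1) = 3.1·a.
P = 3.1·559/(16.6·4.1) ≈ 25.46.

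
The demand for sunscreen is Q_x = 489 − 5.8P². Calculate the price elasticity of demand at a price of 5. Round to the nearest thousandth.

At P = 5, Q_x = 344.
dQ_x/dP = −2·5.8·P = −58.
Point elasticity E = (dQ_x/dP)·(P/Q_x) = -58 × 5/344 ≈ -0.843.
|E| < 1, so demand is inelastic at this price.

-0.843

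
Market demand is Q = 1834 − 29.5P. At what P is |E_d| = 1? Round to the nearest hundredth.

31.08

For linear demand Q = a − bP, E = −bP/(a − bP). |E| = 1 ⇒ bP = a − bP ⇒ P = a/(2b).
P = 1834/(2·29.5) ≈ 31.08.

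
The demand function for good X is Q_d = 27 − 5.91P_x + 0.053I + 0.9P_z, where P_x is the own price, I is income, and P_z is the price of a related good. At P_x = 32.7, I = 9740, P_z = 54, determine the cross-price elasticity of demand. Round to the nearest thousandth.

0.122

Q_d = 27 − 5.91(32.7) + 0.053(9740) + 0.9(54) = 27 − 193.257 + 516.22 + 48.6 = 398.563.
∂Q_d/∂P_z = +0.9, so E_xy = 0.9·(54/398.563) ≈ 0.122.
E_xy > 0: the goods are substitutes.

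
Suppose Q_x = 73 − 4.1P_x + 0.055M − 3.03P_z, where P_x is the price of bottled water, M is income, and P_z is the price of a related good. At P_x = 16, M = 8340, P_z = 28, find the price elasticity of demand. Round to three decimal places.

-0.172

Evaluating quantity at (P_x, M, P_z) gives Q_x = 73 − 4.1(16) + 0.055(8340) − 3.03(28) = 73 − 65.6 + 458.7 − 84.84 = 381.26.
∂Q_x/∂P_x = −4.1, so E_p = (−4.1)·(16/381.26) ≈ -0.172.
|E_p| < 1: demand is inelastic.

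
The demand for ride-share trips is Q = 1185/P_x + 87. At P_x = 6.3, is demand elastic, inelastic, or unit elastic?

inelastic

At P_x = 6.3, Q = 275.0952.
dQ/dP_x = −1185/P_x² = −29.8564.
Point elasticity E = (dQ/dP_x)·(P_x/Q) = -29.8564 × 6.3/275.0952 ≈ -0.684.
|E| ≈ 0.684 < 1, so demand is inelastic.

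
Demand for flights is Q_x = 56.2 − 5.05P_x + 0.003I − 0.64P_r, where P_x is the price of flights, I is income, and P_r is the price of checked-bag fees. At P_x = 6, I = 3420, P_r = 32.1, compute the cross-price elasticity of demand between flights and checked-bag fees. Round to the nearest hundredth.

Q_x = 56.2 − 5.05(6) + 0.003(3420) − 0.64(32.1) = 56.2 − 30.3 + 10.26 − 20.544 = 15.616.
∂Q_x/∂P_r = −0.64, so E_xy = -0.64·(32.1/15.616) ≈ -1.32.
E_xy < 0: the goods are complements.

-1.32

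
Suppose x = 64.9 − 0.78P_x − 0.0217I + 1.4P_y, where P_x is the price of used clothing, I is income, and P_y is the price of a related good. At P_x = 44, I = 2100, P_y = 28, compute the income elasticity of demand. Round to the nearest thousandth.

-1.882

Evaluating quantity at (P_x, I, P_y) gives x = 64.9 − 0.78(44) − 0.0217(2100) + 1.4(28) = 64.9 − 34.32 − 45.57 + 39.2 = 24.21.
∂x/∂I = −0.0217, so E_I = -0.0217·(2100/24.21) ≈ -1.882.
E_I < 0: inferior good.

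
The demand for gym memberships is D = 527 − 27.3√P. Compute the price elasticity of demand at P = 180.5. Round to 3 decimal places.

At P = 180.5, D = 160.2237.
dD/dP = −27.3/(2√P) = −27.3/(2·13.435).
Point elasticity E = (dD/dP)·(P/D) = -1.016 × 180.5/160.2237 ≈ -1.145.
|E| > 1, so demand is elastic at this price.

-1.145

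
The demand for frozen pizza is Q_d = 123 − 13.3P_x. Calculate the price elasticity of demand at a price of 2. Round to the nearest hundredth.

At P_x = 2, Q_d = 96.4.
dQ_d/dP_x = −13.3.
Point elasticity E = (dQ_d/dP_x)·(P_x/Q_d) = -13.3 × 2/96.4 ≈ -0.28.
|E| < 1, so demand is inelastic at this price.

-0.28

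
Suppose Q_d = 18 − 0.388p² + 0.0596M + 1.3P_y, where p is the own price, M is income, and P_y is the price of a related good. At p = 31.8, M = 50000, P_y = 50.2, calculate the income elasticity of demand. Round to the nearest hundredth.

Substituting, Q_d = 18 − 0.388(31.8)² + 0.0596(50000) + 1.3(50.2) = 18 − 392.3611 + 2980 + 65.26 = 2670.8989.
∂Q_d/∂M = +0.0596, so E_I = 0.0596·(50000/2670.8989) ≈ 1.12.
E_I > 1: normal good (luxury).

1.12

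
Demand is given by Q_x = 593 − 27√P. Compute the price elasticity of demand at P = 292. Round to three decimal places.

At P = 292, Q_x = 131.6238.
dQ_x/dP = −27/(2√P) = −27/(2·17.088).
Point elasticity E = (dQ_x/dP)·(P/Q_x) = -0.79 × 292/131.6238 ≈ -1.753.
|E| > 1, so demand is elastic at this price.

-1.753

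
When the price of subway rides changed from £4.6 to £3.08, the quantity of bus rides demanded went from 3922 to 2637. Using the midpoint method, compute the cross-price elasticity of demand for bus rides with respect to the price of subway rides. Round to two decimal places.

%ΔQ_x = (2637 − 3922)/[(3922+2637)/2] = -1285/3279.5 ≈ -0.3918.
%ΔP_y = (3.08 − 4.6)/[(4.6+3.08)/2] ≈ -0.3958.
E_xy = -0.3918/-0.3958 ≈ 0.99.
E_xy > 0, so bus rides and subway rides are substitutes.

0.99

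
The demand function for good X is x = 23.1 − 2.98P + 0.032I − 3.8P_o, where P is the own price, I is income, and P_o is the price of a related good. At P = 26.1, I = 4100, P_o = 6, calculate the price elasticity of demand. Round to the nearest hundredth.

-1.45

Evaluating quantity at (P, I, P_o) gives x = 23.1 − 2.98(26.1) + 0.032(4100) − 3.8(6) = 23.1 − 77.778 + 131.2 − 22.8 = 53.722.
∂x/∂P = −2.98, so E_p = (−2.98)·(26.1/53.722) ≈ -1.45.
|E_p| > 1: demand is elastic.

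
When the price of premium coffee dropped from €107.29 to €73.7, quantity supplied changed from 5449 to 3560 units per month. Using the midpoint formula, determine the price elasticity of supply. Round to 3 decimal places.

1.130

%Δq = (3560 − 5449)/[(5449 + 3560)/2] = -1889/4504.5 ≈ -0.4194.
%Δp = (73.7 − 107.29)/[(107.29 + 73.7)/2] = -33.59/90.495 ≈ -0.3712.
Arc elasticity E = %Δq/%Δp ≈ -0.4194/-0.3712 ≈ 1.130.
|E| > 1: supply is elastic over this range.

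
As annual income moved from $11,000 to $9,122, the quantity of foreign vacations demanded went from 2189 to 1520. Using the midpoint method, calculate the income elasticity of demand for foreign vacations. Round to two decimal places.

1.93

%ΔQ = (1520 − 2189)/[(2189+1520)/2] = -669/1854.5 ≈ -0.3607.
%ΔI = (9,122 − 11,000)/[(11,000+9,122)/2] = -1878/10061 ≈ -0.1867.
E_I = %ΔQ/%ΔI ≈ 1.93.
E_I > 1: normal good (luxury).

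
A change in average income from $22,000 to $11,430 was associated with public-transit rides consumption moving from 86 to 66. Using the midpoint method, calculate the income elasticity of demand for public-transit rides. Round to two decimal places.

%ΔQ = (66 − 86)/[(86+66)/2] = -20/76 ≈ -0.2632.
%ΔM = (11,430 − 22,000)/[(22,000+11,430)/2] = -10570/16715 ≈ -0.6324.
E_I = %ΔQ/%ΔM ≈ 0.42.
E_I ∈ (0,1): normal good (necessity).

0.42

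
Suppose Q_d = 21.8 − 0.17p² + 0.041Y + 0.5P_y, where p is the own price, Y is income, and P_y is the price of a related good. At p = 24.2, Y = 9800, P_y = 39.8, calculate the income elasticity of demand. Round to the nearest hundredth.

Substituting, Q_d = 21.8 − 0.17(24.2)² + 0.041(9800) + 0.5(39.8) = 21.8 − 99.5588 + 401.8 + 19.9 = 343.9412.
∂Q_d/∂Y = +0.041, so E_I = 0.041·(9800/343.9412) ≈ 1.17.
E_I > 1: normal good (luxury).

1.17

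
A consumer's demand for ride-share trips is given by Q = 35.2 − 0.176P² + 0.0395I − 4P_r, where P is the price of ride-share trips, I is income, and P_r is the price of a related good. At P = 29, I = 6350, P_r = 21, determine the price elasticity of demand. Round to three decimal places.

Substituting, Q = 35.2 − 0.176(29)² + 0.0395(6350) − 4(21) = 35.2 − 148.016 + 250.825 − 84 = 54.009.
∂Q/∂P = −2·0.176·P = -10.208, so E_p = -10.208·(29/54.009) ≈ -5.481.
|E_p| > 1: demand is elastic.

-5.481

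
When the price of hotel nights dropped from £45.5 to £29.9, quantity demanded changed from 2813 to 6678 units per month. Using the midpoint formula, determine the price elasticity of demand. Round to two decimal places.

-1.97

%Δq = (6678 − 2813)/[(2813 + 6678)/2] = 3865/4745.5 ≈ 0.8145.
%Δp = (29.9 − 45.5)/[(45.5 + 29.9)/2] = -15.6/37.7 ≈ -0.4138.
Arc elasticity E = %Δq/%Δp ≈ 0.8145/-0.4138 ≈ -1.97.
|E| > 1: demand is elastic over this range.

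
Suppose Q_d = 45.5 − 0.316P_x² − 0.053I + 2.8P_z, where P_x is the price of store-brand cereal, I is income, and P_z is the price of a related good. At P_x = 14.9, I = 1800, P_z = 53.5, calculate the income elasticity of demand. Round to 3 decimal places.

-3.207

Substituting, Q_d = 45.5 − 0.316(14.9)² − 0.053(1800) + 2.8(53.5) = 45.5 − 70.1552 − 95.4 + 149.8 = 29.7448.
∂Q_d/∂I = −0.053, so E_I = -0.053·(1800/29.7448) ≈ -3.207.
E_I < 0: inferior good.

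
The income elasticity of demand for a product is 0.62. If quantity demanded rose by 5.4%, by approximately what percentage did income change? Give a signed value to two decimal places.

%ΔQ ≈ E × %ΔI ⇒ %ΔI = %ΔQ / E = (5.4%)/(0.62) ≈ 8.71%.

8.71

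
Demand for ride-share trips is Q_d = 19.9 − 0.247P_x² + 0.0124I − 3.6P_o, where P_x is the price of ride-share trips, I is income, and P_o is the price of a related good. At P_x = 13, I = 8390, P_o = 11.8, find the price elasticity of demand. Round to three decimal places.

-2.102

First evaluate Q_d: 19.9 − 0.247(13)² + 0.0124(8390) − 3.6(11.8) = 19.9 − 41.743 + 104.036 − 42.48 = 39.713.
∂Q_d/∂P_x = −2·0.247·P_x = -6.422, so E_p = -6.422·(13/39.713) ≈ -2.102.
|E_p| > 1: demand is elastic.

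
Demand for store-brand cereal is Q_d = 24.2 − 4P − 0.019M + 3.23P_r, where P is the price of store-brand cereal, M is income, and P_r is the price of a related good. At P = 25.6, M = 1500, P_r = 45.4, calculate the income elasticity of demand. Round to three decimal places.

Evaluating quantity at (P, M, P_r) gives Q_d = 24.2 − 4(25.6) − 0.019(1500) + 3.23(45.4) = 24.2 − 102.4 − 28.5 + 146.642 = 39.942.
∂Q_d/∂M = −0.019, so E_I = -0.019·(1500/39.942) ≈ -0.714.
E_I < 0: inferior good.

-0.714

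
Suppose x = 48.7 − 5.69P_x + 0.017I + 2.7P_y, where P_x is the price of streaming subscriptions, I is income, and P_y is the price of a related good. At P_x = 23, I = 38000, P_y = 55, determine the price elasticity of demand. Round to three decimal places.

Evaluating quantity at (P_x, I, P_y) gives x = 48.7 − 5.69(23) + 0.017(38000) + 2.7(55) = 48.7 − 130.87 + 646 + 148.5 = 712.33.
∂x/∂P_x = −5.69, so E_p = (−5.69)·(23/712.33) ≈ -0.184.
|E_p| < 1: demand is inelastic.

-0.184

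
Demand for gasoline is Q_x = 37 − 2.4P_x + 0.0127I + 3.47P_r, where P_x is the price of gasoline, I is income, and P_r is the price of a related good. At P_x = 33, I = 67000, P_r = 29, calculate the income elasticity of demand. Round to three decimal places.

Q_x = 37 − 2.4(33) + 0.0127(67000) + 3.47(29) = 37 − 79.2 + 850.9 + 100.63 = 909.33.
∂Q_x/∂I = +0.0127, so E_I = 0.0127·(67000/909.33) ≈ 0.936.
E_I ∈ (0,1): normal good (necessity).

0.936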